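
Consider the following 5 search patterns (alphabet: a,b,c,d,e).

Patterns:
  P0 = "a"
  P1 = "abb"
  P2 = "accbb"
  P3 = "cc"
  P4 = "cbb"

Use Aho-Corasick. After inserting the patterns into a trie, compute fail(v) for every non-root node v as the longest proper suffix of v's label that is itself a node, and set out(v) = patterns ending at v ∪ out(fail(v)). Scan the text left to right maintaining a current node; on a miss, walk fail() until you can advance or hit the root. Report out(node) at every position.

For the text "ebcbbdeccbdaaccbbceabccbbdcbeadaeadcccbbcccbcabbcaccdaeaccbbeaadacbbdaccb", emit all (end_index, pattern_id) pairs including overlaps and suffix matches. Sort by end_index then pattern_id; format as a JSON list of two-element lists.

Build automaton:
Trie nodes:
  n0 'ε': a→1 c→8
  n1 'a': b→2 c→4  ←P0
  n2 'ab': b→3
  n3 'abb': ·  ←P1
  n4 'ac': c→5
  n5 'acc': b→6
  n6 'accb': b→7
  n7 'accbb': ·  ←P2
  n8 'c': b→10 c→9
  n9 'cc': ·  ←P3
  n10 'cb': b→11
  n11 'cbb': ·  ←P4

BFS fail/out derivation:
  n1('a'): parent n0 fail=0; on 'a' 0 → fail=0;  out {0}∪∅={0}
  n8('c'): parent n0 fail=0; on 'c' 0 → fail=0;  out ∅∪∅=∅
  n2('ab'): parent n1 fail=0; on 'b' 0 → fail=0;  out ∅∪∅=∅
  n4('ac'): parent n1 fail=0; on 'c' 0 → fail=8;  out ∅∪∅=∅
  n9('cc'): parent n8 fail=0; on 'c' 0 → fail=8;  out {3}∪∅={3}
  n10('cb'): parent n8 fail=0; on 'b' 0 → fail=0;  out ∅∪∅=∅
  n3('abb'): parent n2 fail=0; on 'b' 0 → fail=0;  out {1}∪∅={1}
  n5('acc'): parent n4 fail=8; on 'c' 8 → fail=9;  out ∅∪{3}={3}
  n11('cbb'): parent n10 fail=0; on 'b' 0 → fail=0;  out {4}∪∅={4}
  n6('accb'): parent n5 fail=9; on 'b' 9→8 → fail=10;  out ∅∪∅=∅
  n7('accbb'): parent n6 fail=10; on 'b' 10 → fail=11;  out {2}∪{4}={2,4}

Run:
[0] read 'e'  n0⇒n0
[1] read 'b'  n0⇒n0
[2] read 'c'  n0⇒n8
[3] read 'b'  n8⇒n10
[4] read 'b'  n10⇒n11  → match P4@[2:4]
[5] read 'd'  n11⇒n0 (fail-walked)
[6] read 'e'  n0⇒n0
[7] read 'c'  n0⇒n8
[8] read 'c'  n8⇒n9  → match P3@[7:8]
[9] read 'b'  n9⇒n10 (fail-walked)
[10] read 'd'  n10⇒n0 (fail-walked)
[11] read 'a'  n0⇒n1  → match P0@[11:11]
[12] read 'a'  n1⇒n1 (fail-walked)  → match P0@[12:12]
[13] read 'c'  n1⇒n4
[14] read 'c'  n4⇒n5  → match P3@[13:14]
[15] read 'b'  n5⇒n6
[16] read 'b'  n6⇒n7  → match P2@[12:16],P4@[14:16]
[17] read 'c'  n7⇒n8 (fail-walked)
[18] read 'e'  n8⇒n0 (fail-walked)
[19] read 'a'  n0⇒n1  → match P0@[19:19]
[20] read 'b'  n1⇒n2
[21] read 'c'  n2⇒n8 (fail-walked)
[22] read 'c'  n8⇒n9  → match P3@[21:22]
[23] read 'b'  n9⇒n10 (fail-walked)
[24] read 'b'  n10⇒n11  → match P4@[22:24]
[25] read 'd'  n11⇒n0 (fail-walked)
[26] read 'c'  n0⇒n8
[27] read 'b'  n8⇒n10
[28] read 'e'  n10⇒n0 (fail-walked)
[29] read 'a'  n0⇒n1  → match P0@[29:29]
[30] read 'd'  n1⇒n0 (fail-walked)
[31] read 'a'  n0⇒n1  → match P0@[31:31]
[32] read 'e'  n1⇒n0 (fail-walked)
[33] read 'a'  n0⇒n1  → match P0@[33:33]
[34] read 'd'  n1⇒n0 (fail-walked)
[35] read 'c'  n0⇒n8
[36] read 'c'  n8⇒n9  → match P3@[35:36]
[37] read 'c'  n9⇒n9 (fail-walked)  → match P3@[36:37]
[38] read 'b'  n9⇒n10 (fail-walked)
[39] read 'b'  n10⇒n11  → match P4@[37:39]
[40] read 'c'  n11⇒n8 (fail-walked)
[41] read 'c'  n8⇒n9  → match P3@[40:41]
[42] read 'c'  n9⇒n9 (fail-walked)  → match P3@[41:42]
[43] read 'b'  n9⇒n10 (fail-walked)
[44] read 'c'  n10⇒n8 (fail-walked)
[45] read 'a'  n8⇒n1 (fail-walked)  → match P0@[45:45]
[46] read 'b'  n1⇒n2
[47] read 'b'  n2⇒n3  → match P1@[45:47]
[48] read 'c'  n3⇒n8 (fail-walked)
[49] read 'a'  n8⇒n1 (fail-walked)  → match P0@[49:49]
[50] read 'c'  n1⇒n4
[51] read 'c'  n4⇒n5  → match P3@[50:51]
[52] read 'd'  n5⇒n0 (fail-walked)
[53] read 'a'  n0⇒n1  → match P0@[53:53]
[54] read 'e'  n1⇒n0 (fail-walked)
[55] read 'a'  n0⇒n1  → match P0@[55:55]
[56] read 'c'  n1⇒n4
[57] read 'c'  n4⇒n5  → match P3@[56:57]
[58] read 'b'  n5⇒n6
[59] read 'b'  n6⇒n7  → match P2@[55:59],P4@[57:59]
[60] read 'e'  n7⇒n0 (fail-walked)
[61] read 'a'  n0⇒n1  → match P0@[61:61]
[62] read 'a'  n1⇒n1 (fail-walked)  → match P0@[62:62]
[63] read 'd'  n1⇒n0 (fail-walked)
[64] read 'a'  n0⇒n1  → match P0@[64:64]
[65] read 'c'  n1⇒n4
[66] read 'b'  n4⇒n10 (fail-walked)
[67] read 'b'  n10⇒n11  → match P4@[65:67]
[68] read 'd'  n11⇒n0 (fail-walked)
[69] read 'a'  n0⇒n1  → match P0@[69:69]
[70] read 'c'  n1⇒n4
[71] read 'c'  n4⇒n5  → match P3@[70:71]
[72] read 'b'  n5⇒n6

Result: [[4,4],[8,3],[11,0],[12,0],[14,3],[16,2],[16,4],[19,0],[22,3],[24,4],[29,0],[31,0],[33,0],[36,3],[37,3],[39,4],[41,3],[42,3],[45,0],[47,1],[49,0],[51,3],[53,0],[55,0],[57,3],[59,2],[59,4],[61,0],[62,0],[64,0],[67,4],[69,0],[71,3]]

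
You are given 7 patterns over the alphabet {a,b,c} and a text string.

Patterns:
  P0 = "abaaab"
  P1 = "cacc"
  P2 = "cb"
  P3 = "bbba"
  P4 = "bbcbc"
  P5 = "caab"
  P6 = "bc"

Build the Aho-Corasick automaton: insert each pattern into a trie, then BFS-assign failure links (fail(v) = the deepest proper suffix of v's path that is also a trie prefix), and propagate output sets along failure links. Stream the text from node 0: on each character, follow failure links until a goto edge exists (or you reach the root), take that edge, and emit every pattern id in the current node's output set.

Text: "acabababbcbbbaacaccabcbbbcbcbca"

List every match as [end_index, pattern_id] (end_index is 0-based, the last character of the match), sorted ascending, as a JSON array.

Build automaton:
Trie nodes:
  0='ε' goto a→1 b→12 c→7
  1='a' goto b→2
  2='ab' goto a→3
  3='aba' goto a→4
  4='abaa' goto a→5
  5='abaaa' goto b→6
  6='abaaab' goto ·  [P0 ends]
  7='c' goto a→8 b→11
  8='ca' goto a→19 c→9
  9='cac' goto c→10
  10='cacc' goto ·  [P1 ends]
  11='cb' goto ·  [P2 ends]
  12='b' goto b→13 c→21
  13='bb' goto b→14 c→16
  14='bbb' goto a→15
  15='bbba' goto ·  [P3 ends]
  16='bbc' goto b→17
  17='bbcb' goto c→18
  18='bbcbc' goto ·  [P4 ends]
  19='caa' goto b→20
  20='caab' goto ·  [P5 ends]
  21='bc' goto ·  [P6 ends]

Failure links (BFS by depth):
  n1('a'): parent n0 fail=0; on 'a' 0 → fail=0;  out ∅∪∅=∅
  n7('c'): parent n0 fail=0; on 'c' 0 → fail=0;  out ∅∪∅=∅
  n12('b'): parent n0 fail=0; on 'b' 0 → fail=0;  out ∅∪∅=∅
  n2('ab'): parent n1 fail=0; on 'b' 0 → fail=12;  out ∅∪∅=∅
  n8('ca'): parent n7 fail=0; on 'a' 0 → fail=1;  out ∅∪∅=∅
  n11('cb'): parent n7 fail=0; on 'b' 0 → fail=12;  out {2}∪∅={2}
  n13('bb'): parent n12 fail=0; on 'b' 0 → fail=12;  out ∅∪∅=∅
  n21('bc'): parent n12 fail=0; on 'c' 0 → fail=7;  out {6}∪∅={6}
  n3('aba'): parent n2 fail=12; on 'a' 12→0 → fail=1;  out ∅∪∅=∅
  n9('cac'): parent n8 fail=1; on 'c' 1→0 → fail=7;  out ∅∪∅=∅
  n14('bbb'): parent n13 fail=12; on 'b' 12 → fail=13;  out ∅∪∅=∅
  n16('bbc'): parent n13 fail=12; on 'c' 12 → fail=21;  out ∅∪{6}={6}
  n19('caa'): parent n8 fail=1; on 'a' 1→0 → fail=1;  out ∅∪∅=∅
  n4('abaa'): parent n3 fail=1; on 'a' 1→0 → fail=1;  out ∅∪∅=∅
  n10('cacc'): parent n9 fail=7; on 'c' 7→0 → fail=7;  out {1}∪∅={1}
  n15('bbba'): parent n14 fail=13; on 'a' 13→12→0 → fail=1;  out {3}∪∅={3}
  n17('bbcb'): parent n16 fail=21; on 'b' 21→7 → fail=11;  out ∅∪{2}={2}
  n20('caab'): parent n19 fail=1; on 'b' 1 → fail=2;  out {5}∪∅={5}
  n5('abaaa'): parent n4 fail=1; on 'a' 1→0 → fail=1;  out ∅∪∅=∅
  n18('bbcbc'): parent n17 fail=11; on 'c' 11→12 → fail=21;  out {4}∪{6}={4,6}
  n6('abaaab'): parent n5 fail=1; on 'b' 1 → fail=2;  out {0}∪∅={0}

Run:
pos 0 'a': at 1
pos 1 'c': at 7 ·f
pos 2 'a': at 8
pos 3 'b': at 2 ·f
pos 4 'a': at 3
pos 5 'b': at 2 ·f
pos 6 'a': at 3
pos 7 'b': at 2 ·f
pos 8 'b': at 13 ·f
pos 9 'c': at 16  emit P6@[8:9]
pos 10 'b': at 17  emit P2@[9:10]
pos 11 'b': at 13 ·f
pos 12 'b': at 14
pos 13 'a': at 15  emit P3@[10:13]
pos 14 'a': at 1 ·f
pos 15 'c': at 7 ·f
pos 16 'a': at 8
pos 17 'c': at 9
pos 18 'c': at 10  emit P1@[15:18]
pos 19 'a': at 8 ·f
pos 20 'b': at 2 ·f
pos 21 'c': at 21 ·f  emit P6@[20:21]
pos 22 'b': at 11 ·f  emit P2@[21:22]
pos 23 'b': at 13 ·f
pos 24 'b': at 14
pos 25 'c': at 16 ·f  emit P6@[24:25]
pos 26 'b': at 17  emit P2@[25:26]
pos 27 'c': at 18  emit P4@[23:27],P6@[26:27]
pos 28 'b': at 11 ·f  emit P2@[27:28]
pos 29 'c': at 21 ·f  emit P6@[28:29]
pos 30 'a': at 8 ·f

Matches: [[9,6],[10,2],[13,3],[18,1],[21,6],[22,2],[25,6],[26,2],[27,4],[27,6],[28,2],[29,6]]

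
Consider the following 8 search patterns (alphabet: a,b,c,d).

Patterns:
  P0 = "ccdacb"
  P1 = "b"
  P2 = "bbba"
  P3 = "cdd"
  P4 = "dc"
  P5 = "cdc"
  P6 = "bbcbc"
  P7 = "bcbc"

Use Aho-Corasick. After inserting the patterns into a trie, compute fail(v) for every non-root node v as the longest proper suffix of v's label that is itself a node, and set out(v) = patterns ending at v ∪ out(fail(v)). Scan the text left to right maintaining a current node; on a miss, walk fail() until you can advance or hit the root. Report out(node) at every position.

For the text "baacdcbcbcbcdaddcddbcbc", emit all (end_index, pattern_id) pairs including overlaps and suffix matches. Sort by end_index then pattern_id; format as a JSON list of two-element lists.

Build automaton:
Trie (insert patterns):
  0='ε' goto b→7 c→1 d→13
  1='c' goto c→2 d→11
  2='cc' goto d→3
  3='ccd' goto a→4
  4='ccda' goto c→5
  5='ccdac' goto b→6
  6='ccdacb' goto ·  [P0 ends]
  7='b' goto b→8 c→19  [P1 ends]
  8='bb' goto b→9 c→16
  9='bbb' goto a→10
  10='bbba' goto ·  [P2 ends]
  11='cd' goto c→15 d→12
  12='cdd' goto ·  [P3 ends]
  13='d' goto c→14
  14='dc' goto ·  [P4 ends]
  15='cdc' goto ·  [P5 ends]
  16='bbc' goto b→17
  17='bbcb' goto c→18
  18='bbcbc' goto ·  [P6 ends]
  19='bc' goto b→20
  20='bcb' goto c→21
  21='bcbc' goto ·  [P7 ends]

Failure links (BFS by depth):
  n1('c'): parent n0 fail=0; on 'c' 0 → fail=0;  out ∅∪∅=∅
  n7('b'): parent n0 fail=0; on 'b' 0 → fail=0;  out {1}∪∅={1}
  n13('d'): parent n0 fail=0; on 'd' 0 → fail=0;  out ∅∪∅=∅
  n2('cc'): parent n1 fail=0; on 'c' 0 → fail=1;  out ∅∪∅=∅
  n8('bb'): parent n7 fail=0; on 'b' 0 → fail=7;  out ∅∪{1}={1}
  n11('cd'): parent n1 fail=0; on 'd' 0 → fail=13;  out ∅∪∅=∅
  n14('dc'): parent n13 fail=0; on 'c' 0 → fail=1;  out {4}∪∅={4}
  n19('bc'): parent n7 fail=0; on 'c' 0 → fail=1;  out ∅∪∅=∅
  n3('ccd'): parent n2 fail=1; on 'd' 1 → fail=11;  out ∅∪∅=∅
  n9('bbb'): parent n8 fail=7; on 'b' 7 → fail=8;  out ∅∪{1}={1}
  n12('cdd'): parent n11 fail=13; on 'd' 13→0 → fail=13;  out {3}∪∅={3}
  n15('cdc'): parent n11 fail=13; on 'c' 13 → fail=14;  out {5}∪{4}={4,5}
  n16('bbc'): parent n8 fail=7; on 'c' 7 → fail=19;  out ∅∪∅=∅
  n20('bcb'): parent n19 fail=1; on 'b' 1→0 → fail=7;  out ∅∪{1}={1}
  n4('ccda'): parent n3 fail=11; on 'a' 11→13→0 → fail=0;  out ∅∪∅=∅
  n10('bbba'): parent n9 fail=8; on 'a' 8→7→0 → fail=0;  out {2}∪∅={2}
  n17('bbcb'): parent n16 fail=19; on 'b' 19 → fail=20;  out ∅∪{1}={1}
  n21('bcbc'): parent n20 fail=7; on 'c' 7 → fail=19;  out {7}∪∅={7}
  n5('ccdac'): parent n4 fail=0; on 'c' 0 → fail=1;  out ∅∪∅=∅
  n18('bbcbc'): parent n17 fail=20; on 'c' 20 → fail=21;  out {6}∪{7}={6,7}
  n6('ccdacb'): parent n5 fail=1; on 'b' 1→0 → fail=7;  out {0}∪{1}={0,1}

Scan:
[0] read 'b'  n0⇒n7  ** P1@[0:0]
[1] read 'a'  n7⇒n0 (via fail)
[2] read 'a'  n0⇒n0
[3] read 'c'  n0⇒n1
[4] read 'd'  n1⇒n11
[5] read 'c'  n11⇒n15  ** P4@[4:5],P5@[3:5]
[6] read 'b'  n15⇒n7 (via fail)  ** P1@[6:6]
[7] read 'c'  n7⇒n19
[8] read 'b'  n19⇒n20  ** P1@[8:8]
[9] read 'c'  n20⇒n21  ** P7@[6:9]
[10] read 'b'  n21⇒n20 (via fail)  ** P1@[10:10]
[11] read 'c'  n20⇒n21  ** P7@[8:11]
[12] read 'd'  n21⇒n11 (via fail)
[13] read 'a'  n11⇒n0 (via fail)
[14] read 'd'  n0⇒n13
[15] read 'd'  n13⇒n13 (via fail)
[16] read 'c'  n13⇒n14  ** P4@[15:16]
[17] read 'd'  n14⇒n11 (via fail)
[18] read 'd'  n11⇒n12  ** P3@[16:18]
[19] read 'b'  n12⇒n7 (via fail)  ** P1@[19:19]
[20] read 'c'  n7⇒n19
[21] read 'b'  n19⇒n20  ** P1@[21:21]
[22] read 'c'  n20⇒n21  ** P7@[19:22]

All matches (sorted): [[0,1],[5,4],[5,5],[6,1],[8,1],[9,7],[10,1],[11,7],[16,4],[18,3],[19,1],[21,1],[22,7]]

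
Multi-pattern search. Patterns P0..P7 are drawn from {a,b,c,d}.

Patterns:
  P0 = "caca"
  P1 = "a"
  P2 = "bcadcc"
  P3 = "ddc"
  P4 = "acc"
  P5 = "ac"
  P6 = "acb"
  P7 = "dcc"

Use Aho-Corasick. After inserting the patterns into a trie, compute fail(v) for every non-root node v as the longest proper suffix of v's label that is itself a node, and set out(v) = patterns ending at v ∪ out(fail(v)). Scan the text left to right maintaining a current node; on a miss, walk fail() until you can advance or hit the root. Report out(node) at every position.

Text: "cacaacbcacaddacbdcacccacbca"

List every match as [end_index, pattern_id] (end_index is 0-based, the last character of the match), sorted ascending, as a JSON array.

Construct AC machine:
Trie (insert patterns):
  0='ε' goto a→5 b→6 c→1 d→12
  1='c' goto a→2
  2='ca' goto c→3
  3='cac' goto a→4
  4='caca' goto ·  [P0 ends]
  5='a' goto c→15  [P1 ends]
  6='b' goto c→7
  7='bc' goto a→8
  8='bca' goto d→9
  9='bcad' goto c→10
  10='bcadc' goto c→11
  11='bcadcc' goto ·  [P2 ends]
  12='d' goto c→18 d→13
  13='dd' goto c→14
  14='ddc' goto ·  [P3 ends]
  15='ac' goto b→17 c→16  [P5 ends]
  16='acc' goto ·  [P4 ends]
  17='acb' goto ·  [P6 ends]
  18='dc' goto c→19
  19='dcc' goto ·  [P7 ends]

Failure links (BFS by depth):
  fail(1) 'c': from fail(0)=0 chase 'c': 0 ⇒ 0;  out=∅∪out(0)=∅
  fail(5) 'a': from fail(0)=0 chase 'a': 0 ⇒ 0;  out={1}∪out(0)={1}
  fail(6) 'b': from fail(0)=0 chase 'b': 0 ⇒ 0;  out=∅∪out(0)=∅
  fail(12) 'd': from fail(0)=0 chase 'd': 0 ⇒ 0;  out=∅∪out(0)=∅
  fail(2) 'ca': from fail(1)=0 chase 'a': 0 ⇒ 5;  out=∅∪out(5)={1}
  fail(7) 'bc': from fail(6)=0 chase 'c': 0 ⇒ 1;  out=∅∪out(1)=∅
  fail(13) 'dd': from fail(12)=0 chase 'd': 0 ⇒ 12;  out=∅∪out(12)=∅
  fail(15) 'ac': from fail(5)=0 chase 'c': 0 ⇒ 1;  out={5}∪out(1)={5}
  fail(18) 'dc': from fail(12)=0 chase 'c': 0 ⇒ 1;  out=∅∪out(1)=∅
  fail(3) 'cac': from fail(2)=5 chase 'c': 5 ⇒ 15;  out=∅∪out(15)={5}
  fail(8) 'bca': from fail(7)=1 chase 'a': 1 ⇒ 2;  out=∅∪out(2)={1}
  fail(14) 'ddc': from fail(13)=12 chase 'c': 12 ⇒ 18;  out={3}∪out(18)={3}
  fail(16) 'acc': from fail(15)=1 chase 'c': 1→0 ⇒ 1;  out={4}∪out(1)={4}
  fail(17) 'acb': from fail(15)=1 chase 'b': 1→0 ⇒ 6;  out={6}∪out(6)={6}
  fail(19) 'dcc': from fail(18)=1 chase 'c': 1→0 ⇒ 1;  out={7}∪out(1)={7}
  fail(4) 'caca': from fail(3)=15 chase 'a': 15→1 ⇒ 2;  out={0}∪out(2)={0,1}
  fail(9) 'bcad': from fail(8)=2 chase 'd': 2→5→0 ⇒ 12;  out=∅∪out(12)=∅
  fail(10) 'bcadc': from fail(9)=12 chase 'c': 12 ⇒ 18;  out=∅∪out(18)=∅
  fail(11) 'bcadcc': from fail(10)=18 chase 'c': 18 ⇒ 19;  out={2}∪out(19)={2,7}

Scan:
i=0 'c': node 0→1
i=1 'a': node 1→2  → match P1@[1:1]
i=2 'c': node 2→3  → match P5@[1:2]
i=3 'a': node 3→4  → match P0@[0:3],P1@[3:3]
i=4 'a': node 4→5 (via fail)  → match P1@[4:4]
i=5 'c': node 5→15  → match P5@[4:5]
i=6 'b': node 15→17  → match P6@[4:6]
i=7 'c': node 17→7 (via fail)
i=8 'a': node 7→8  → match P1@[8:8]
i=9 'c': node 8→3 (via fail)  → match P5@[8:9]
i=10 'a': node 3→4  → match P0@[7:10],P1@[10:10]
i=11 'd': node 4→12 (via fail)
i=12 'd': node 12→13
i=13 'a': node 13→5 (via fail)  → match P1@[13:13]
i=14 'c': node 5→15  → match P5@[13:14]
i=15 'b': node 15→17  → match P6@[13:15]
i=16 'd': node 17→12 (via fail)
i=17 'c': node 12→18
i=18 'a': node 18→2 (via fail)  → match P1@[18:18]
i=19 'c': node 2→3  → match P5@[18:19]
i=20 'c': node 3→16 (via fail)  → match P4@[18:20]
i=21 'c': node 16→1 (via fail)
i=22 'a': node 1→2  → match P1@[22:22]
i=23 'c': node 2→3  → match P5@[22:23]
i=24 'b': node 3→17 (via fail)  → match P6@[22:24]
i=25 'c': node 17→7 (via fail)
i=26 'a': node 7→8  → match P1@[26:26]

Result: [[1,1],[2,5],[3,0],[3,1],[4,1],[5,5],[6,6],[8,1],[9,5],[10,0],[10,1],[13,1],[14,5],[15,6],[18,1],[19,5],[20,4],[22,1],[23,5],[24,6],[26,1]]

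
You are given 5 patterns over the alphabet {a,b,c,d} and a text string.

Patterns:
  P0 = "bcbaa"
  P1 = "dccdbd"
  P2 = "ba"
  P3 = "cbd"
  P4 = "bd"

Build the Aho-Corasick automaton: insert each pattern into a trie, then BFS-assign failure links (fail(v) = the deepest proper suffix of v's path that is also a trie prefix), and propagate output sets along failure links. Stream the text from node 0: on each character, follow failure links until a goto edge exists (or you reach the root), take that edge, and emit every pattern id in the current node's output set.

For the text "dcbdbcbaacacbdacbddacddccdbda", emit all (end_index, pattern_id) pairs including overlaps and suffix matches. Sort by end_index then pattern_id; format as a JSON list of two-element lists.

Construct AC machine:
Trie (insert patterns):
  n0 'ε': b→1 c→13 d→6
  n1 'b': a→12 c→2 d→16
  n2 'bc': b→3
  n3 'bcb': a→4
  n4 'bcba': a→5
  n5 'bcbaa': ·  [P0 ends]
  n6 'd': c→7
  n7 'dc': c→8
  n8 'dcc': d→9
  n9 'dccd': b→10
  n10 'dccdb': d→11
  n11 'dccdbd': ·  [P1 ends]
  n12 'ba': ·  [P2 ends]
  n13 'c': b→14
  n14 'cb': d→15
  n15 'cbd': ·  [P3 ends]
  n16 'bd': ·  [P4 ends]

Failure links (BFS by depth):
  fail(1) 'b': from fail(0)=0 chase 'b': 0 ⇒ 0;  out=∅∪out(0)=∅
  fail(6) 'd': from fail(0)=0 chase 'd': 0 ⇒ 0;  out=∅∪out(0)=∅
  fail(13) 'c': from fail(0)=0 chase 'c': 0 ⇒ 0;  out=∅∪out(0)=∅
  fail(2) 'bc': from fail(1)=0 chase 'c': 0 ⇒ 13;  out=∅∪out(13)=∅
  fail(7) 'dc': from fail(6)=0 chase 'c': 0 ⇒ 13;  out=∅∪out(13)=∅
  fail(12) 'ba': from fail(1)=0 chase 'a': 0 ⇒ 0;  out={2}∪out(0)={2}
  fail(14) 'cb': from fail(13)=0 chase 'b': 0 ⇒ 1;  out=∅∪out(1)=∅
  fail(16) 'bd': from fail(1)=0 chase 'd': 0 ⇒ 6;  out={4}∪out(6)={4}
  fail(3) 'bcb': from fail(2)=13 chase 'b': 13 ⇒ 14;  out=∅∪out(14)=∅
  fail(8) 'dcc': from fail(7)=13 chase 'c': 13→0 ⇒ 13;  out=∅∪out(13)=∅
  fail(15) 'cbd': from fail(14)=1 chase 'd': 1 ⇒ 16;  out={3}∪out(16)={3,4}
  fail(4) 'bcba': from fail(3)=14 chase 'a': 14→1 ⇒ 12;  out=∅∪out(12)={2}
  fail(9) 'dccd': from fail(8)=13 chase 'd': 13→0 ⇒ 6;  out=∅∪out(6)=∅
  fail(5) 'bcbaa': from fail(4)=12 chase 'a': 12→0 ⇒ 0;  out={0}∪out(0)={0}
  fail(10) 'dccdb': from fail(9)=6 chase 'b': 6→0 ⇒ 1;  out=∅∪out(1)=∅
  fail(11) 'dccdbd': from fail(10)=1 chase 'd': 1 ⇒ 16;  out={1}∪out(16)={1,4}

Scan:
[0] read 'd'  n0⇒n6
[1] read 'c'  n6⇒n7
[2] read 'b'  n7⇒n14 (via fail)
[3] read 'd'  n14⇒n15  → match P3@[1:3],P4@[2:3]
[4] read 'b'  n15⇒n1 (via fail)
[5] read 'c'  n1⇒n2
[6] read 'b'  n2⇒n3
[7] read 'a'  n3⇒n4  → match P2@[6:7]
[8] read 'a'  n4⇒n5  → match P0@[4:8]
[9] read 'c'  n5⇒n13 (via fail)
[10] read 'a'  n13⇒n0 (via fail)
[11] read 'c'  n0⇒n13
[12] read 'b'  n13⇒n14
[13] read 'd'  n14⇒n15  → match P3@[11:13],P4@[12:13]
[14] read 'a'  n15⇒n0 (via fail)
[15] read 'c'  n0⇒n13
[16] read 'b'  n13⇒n14
[17] read 'd'  n14⇒n15  → match P3@[15:17],P4@[16:17]
[18] read 'd'  n15⇒n6 (via fail)
[19] read 'a'  n6⇒n0 (via fail)
[20] read 'c'  n0⇒n13
[21] read 'd'  n13⇒n6 (via fail)
[22] read 'd'  n6⇒n6 (via fail)
[23] read 'c'  n6⇒n7
[24] read 'c'  n7⇒n8
[25] read 'd'  n8⇒n9
[26] read 'b'  n9⇒n10
[27] read 'd'  n10⇒n11  → match P1@[22:27],P4@[26:27]
[28] read 'a'  n11⇒n0 (via fail)

Result: [[3,3],[3,4],[7,2],[8,0],[13,3],[13,4],[17,3],[17,4],[27,1],[27,4]]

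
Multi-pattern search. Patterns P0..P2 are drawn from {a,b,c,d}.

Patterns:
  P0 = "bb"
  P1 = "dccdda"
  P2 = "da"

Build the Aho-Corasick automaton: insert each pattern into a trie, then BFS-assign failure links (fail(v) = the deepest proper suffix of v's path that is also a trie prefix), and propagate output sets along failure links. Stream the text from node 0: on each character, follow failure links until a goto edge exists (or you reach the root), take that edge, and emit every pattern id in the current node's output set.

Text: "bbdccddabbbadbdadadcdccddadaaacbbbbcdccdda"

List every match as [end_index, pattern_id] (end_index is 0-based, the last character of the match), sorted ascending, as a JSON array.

Build:
Trie nodes:
  0='ε' goto b→1 d→3
  1='b' goto b→2
  2='bb' goto ·  ←P0
  3='d' goto a→9 c→4
  4='dc' goto c→5
  5='dcc' goto d→6
  6='dccd' goto d→7
  7='dccdd' goto a→8
  8='dccdda' goto ·  ←P1
  9='da' goto ·  ←P2

Failure links (BFS by depth):
  n1('b'): parent n0 fail=0; on 'b' 0 → fail=0;  out ∅∪∅=∅
  n3('d'): parent n0 fail=0; on 'd' 0 → fail=0;  out ∅∪∅=∅
  n2('bb'): parent n1 fail=0; on 'b' 0 → fail=1;  out {0}∪∅={0}
  n4('dc'): parent n3 fail=0; on 'c' 0 → fail=0;  out ∅∪∅=∅
  n9('da'): parent n3 fail=0; on 'a' 0 → fail=0;  out {2}∪∅={2}
  n5('dcc'): parent n4 fail=0; on 'c' 0 → fail=0;  out ∅∪∅=∅
  n6('dccd'): parent n5 fail=0; on 'd' 0 → fail=3;  out ∅∪∅=∅
  n7('dccdd'): parent n6 fail=3; on 'd' 3→0 → fail=3;  out ∅∪∅=∅
  n8('dccdda'): parent n7 fail=3; on 'a' 3 → fail=9;  out {1}∪{2}={1,2}

Text stream:
i=0 'b': node 0→1
i=1 'b': node 1→2  → match P0@[0:1]
i=2 'd': node 2→3 (via fail)
i=3 'c': node 3→4
i=4 'c': node 4→5
i=5 'd': node 5→6
i=6 'd': node 6→7
i=7 'a': node 7→8  → match P1@[2:7],P2@[6:7]
i=8 'b': node 8→1 (via fail)
i=9 'b': node 1→2  → match P0@[8:9]
i=10 'b': node 2→2 (via fail)  → match P0@[9:10]
i=11 'a': node 2→0 (via fail)
i=12 'd': node 0→3
i=13 'b': node 3→1 (via fail)
i=14 'd': node 1→3 (via fail)
i=15 'a': node 3→9  → match P2@[14:15]
i=16 'd': node 9→3 (via fail)
i=17 'a': node 3→9  → match P2@[16:17]
i=18 'd': node 9→3 (via fail)
i=19 'c': node 3→4
i=20 'd': node 4→3 (via fail)
i=21 'c': node 3→4
i=22 'c': node 4→5
i=23 'd': node 5→6
i=24 'd': node 6→7
i=25 'a': node 7→8  → match P1@[20:25],P2@[24:25]
i=26 'd': node 8→3 (via fail)
i=27 'a': node 3→9  → match P2@[26:27]
i=28 'a': node 9→0 (via fail)
i=29 'a': node 0→0
i=30 'c': node 0→0
i=31 'b': node 0→1
i=32 'b': node 1→2  → match P0@[31:32]
i=33 'b': node 2→2 (via fail)  → match P0@[32:33]
i=34 'b': node 2→2 (via fail)  → match P0@[33:34]
i=35 'c': node 2→0 (via fail)
i=36 'd': node 0→3
i=37 'c': node 3→4
i=38 'c': node 4→5
i=39 'd': node 5→6
i=40 'd': node 6→7
i=41 'a': node 7→8  → match P1@[36:41],P2@[40:41]

All matches (sorted): [[1,0],[7,1],[7,2],[9,0],[10,0],[15,2],[17,2],[25,1],[25,2],[27,2],[32,0],[33,0],[34,0],[41,1],[41,2]]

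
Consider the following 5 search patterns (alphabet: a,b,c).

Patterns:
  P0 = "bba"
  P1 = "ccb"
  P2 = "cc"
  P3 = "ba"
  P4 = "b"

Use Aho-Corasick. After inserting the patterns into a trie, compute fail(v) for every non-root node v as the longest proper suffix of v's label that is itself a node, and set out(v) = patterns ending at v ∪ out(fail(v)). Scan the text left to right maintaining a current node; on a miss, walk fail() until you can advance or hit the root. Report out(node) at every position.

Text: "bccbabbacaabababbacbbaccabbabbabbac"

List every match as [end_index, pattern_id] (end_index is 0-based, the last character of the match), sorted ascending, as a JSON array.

Build automaton:
Trie nodes:
  0='ε' goto b→1 c→4
  1='b' goto a→7 b→2  ←P4
  2='bb' goto a→3
  3='bba' goto ·  ←P0
  4='c' goto c→5
  5='cc' goto b→6  ←P2
  6='ccb' goto ·  ←P1
  7='ba' goto ·  ←P3

BFS fail/out derivation:
  fail(1) 'b': from fail(0)=0 chase 'b': 0 ⇒ 0;  out={4}∪out(0)={4}
  fail(4) 'c': from fail(0)=0 chase 'c': 0 ⇒ 0;  out=∅∪out(0)=∅
  fail(2) 'bb': from fail(1)=0 chase 'b': 0 ⇒ 1;  out=∅∪out(1)={4}
  fail(5) 'cc': from fail(4)=0 chase 'c': 0 ⇒ 4;  out={2}∪out(4)={2}
  fail(7) 'ba': from fail(1)=0 chase 'a': 0 ⇒ 0;  out={3}∪out(0)={3}
  fail(3) 'bba': from fail(2)=1 chase 'a': 1 ⇒ 7;  out={0}∪out(7)={0,3}
  fail(6) 'ccb': from fail(5)=4 chase 'b': 4→0 ⇒ 1;  out={1}∪out(1)={1,4}

Scan:
[0] read 'b'  n0⇒n1  emit P4@[0:0]
[1] read 'c'  n1⇒n4 ·f
[2] read 'c'  n4⇒n5  emit P2@[1:2]
[3] read 'b'  n5⇒n6  emit P1@[1:3],P4@[3:3]
[4] read 'a'  n6⇒n7 ·f  emit P3@[3:4]
[5] read 'b'  n7⇒n1 ·f  emit P4@[5:5]
[6] read 'b'  n1⇒n2  emit P4@[6:6]
[7] read 'a'  n2⇒n3  emit P0@[5:7],P3@[6:7]
[8] read 'c'  n3⇒n4 ·f
[9] read 'a'  n4⇒n0 ·f
[10] read 'a'  n0⇒n0
[11] read 'b'  n0⇒n1  emit P4@[11:11]
[12] read 'a'  n1⇒n7  emit P3@[11:12]
[13] read 'b'  n7⇒n1 ·f  emit P4@[13:13]
[14] read 'a'  n1⇒n7  emit P3@[13:14]
[15] read 'b'  n7⇒n1 ·f  emit P4@[15:15]
[16] read 'b'  n1⇒n2  emit P4@[16:16]
[17] read 'a'  n2⇒n3  emit P0@[15:17],P3@[16:17]
[18] read 'c'  n3⇒n4 ·f
[19] read 'b'  n4⇒n1 ·f  emit P4@[19:19]
[20] read 'b'  n1⇒n2  emit P4@[20:20]
[21] read 'a'  n2⇒n3  emit P0@[19:21],P3@[20:21]
[22] read 'c'  n3⇒n4 ·f
[23] read 'c'  n4⇒n5  emit P2@[22:23]
[24] read 'a'  n5⇒n0 ·f
[25] read 'b'  n0⇒n1  emit P4@[25:25]
[26] read 'b'  n1⇒n2  emit P4@[26:26]
[27] read 'a'  n2⇒n3  emit P0@[25:27],P3@[26:27]
[28] read 'b'  n3⇒n1 ·f  emit P4@[28:28]
[29] read 'b'  n1⇒n2  emit P4@[29:29]
[30] read 'a'  n2⇒n3  emit P0@[28:30],P3@[29:30]
[31] read 'b'  n3⇒n1 ·f  emit P4@[31:31]
[32] read 'b'  n1⇒n2  emit P4@[32:32]
[33] read 'a'  n2⇒n3  emit P0@[31:33],P3@[32:33]
[34] read 'c'  n3⇒n4 ·f

Matches: [[0,4],[2,2],[3,1],[3,4],[4,3],[5,4],[6,4],[7,0],[7,3],[11,4],[12,3],[13,4],[14,3],[15,4],[16,4],[17,0],[17,3],[19,4],[20,4],[21,0],[21,3],[23,2],[25,4],[26,4],[27,0],[27,3],[28,4],[29,4],[30,0],[30,3],[31,4],[32,4],[33,0],[33,3]]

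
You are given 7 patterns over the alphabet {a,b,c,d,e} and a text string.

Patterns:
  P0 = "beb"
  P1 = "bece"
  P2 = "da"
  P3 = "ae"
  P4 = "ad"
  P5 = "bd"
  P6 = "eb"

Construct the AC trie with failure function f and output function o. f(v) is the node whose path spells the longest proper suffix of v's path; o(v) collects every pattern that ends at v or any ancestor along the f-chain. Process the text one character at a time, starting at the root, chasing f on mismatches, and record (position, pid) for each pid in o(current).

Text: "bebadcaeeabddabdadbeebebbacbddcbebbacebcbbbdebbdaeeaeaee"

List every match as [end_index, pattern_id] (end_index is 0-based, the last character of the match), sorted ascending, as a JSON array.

Build:
Trie nodes:
  0='ε' goto a→8 b→1 d→6 e→12
  1='b' goto d→11 e→2
  2='be' goto b→3 c→4
  3='beb' goto ·  [P0 ends]
  4='bec' goto e→5
  5='bece' goto ·  [P1 ends]
  6='d' goto a→7
  7='da' goto ·  [P2 ends]
  8='a' goto d→10 e→9
  9='ae' goto ·  [P3 ends]
  10='ad' goto ·  [P4 ends]
  11='bd' goto ·  [P5 ends]
  12='e' goto b→13
  13='eb' goto ·  [P6 ends]

Failure links (BFS by depth):
  n1('b'): parent n0 fail=0; on 'b' 0 → fail=0;  out ∅∪∅=∅
  n6('d'): parent n0 fail=0; on 'd' 0 → fail=0;  out ∅∪∅=∅
  n8('a'): parent n0 fail=0; on 'a' 0 → fail=0;  out ∅∪∅=∅
  n12('e'): parent n0 fail=0; on 'e' 0 → fail=0;  out ∅∪∅=∅
  n2('be'): parent n1 fail=0; on 'e' 0 → fail=12;  out ∅∪∅=∅
  n7('da'): parent n6 fail=0; on 'a' 0 → fail=8;  out {2}∪∅={2}
  n9('ae'): parent n8 fail=0; on 'e' 0 → fail=12;  out {3}∪∅={3}
  n10('ad'): parent n8 fail=0; on 'd' 0 → fail=6;  out {4}∪∅={4}
  n11('bd'): parent n1 fail=0; on 'd' 0 → fail=6;  out {5}∪∅={5}
  n13('eb'): parent n12 fail=0; on 'b' 0 → fail=1;  out {6}∪∅={6}
  n3('beb'): parent n2 fail=12; on 'b' 12 → fail=13;  out {0}∪{6}={0,6}
  n4('bec'): parent n2 fail=12; on 'c' 12→0 → fail=0;  out ∅∪∅=∅
  n5('bece'): parent n4 fail=0; on 'e' 0 → fail=12;  out {1}∪∅={1}

Text stream:
pos 0 'b': at 1
pos 1 'e': at 2
pos 2 'b': at 3  → match P0@[0:2],P6@[1:2]
pos 3 'a': at 8 (fail-walked)
pos 4 'd': at 10  → match P4@[3:4]
pos 5 'c': at 0 (fail-walked)
pos 6 'a': at 8
pos 7 'e': at 9  → match P3@[6:7]
pos 8 'e': at 12 (fail-walked)
pos 9 'a': at 8 (fail-walked)
pos 10 'b': at 1 (fail-walked)
pos 11 'd': at 11  → match P5@[10:11]
pos 12 'd': at 6 (fail-walked)
pos 13 'a': at 7  → match P2@[12:13]
pos 14 'b': at 1 (fail-walked)
pos 15 'd': at 11  → match P5@[14:15]
pos 16 'a': at 7 (fail-walked)  → match P2@[15:16]
pos 17 'd': at 10 (fail-walked)  → match P4@[16:17]
pos 18 'b': at 1 (fail-walked)
pos 19 'e': at 2
pos 20 'e': at 12 (fail-walked)
pos 21 'b': at 13  → match P6@[20:21]
pos 22 'e': at 2 (fail-walked)
pos 23 'b': at 3  → match P0@[21:23],P6@[22:23]
pos 24 'b': at 1 (fail-walked)
pos 25 'a': at 8 (fail-walked)
pos 26 'c': at 0 (fail-walked)
pos 27 'b': at 1
pos 28 'd': at 11  → match P5@[27:28]
pos 29 'd': at 6 (fail-walked)
pos 30 'c': at 0 (fail-walked)
pos 31 'b': at 1
pos 32 'e': at 2
pos 33 'b': at 3  → match P0@[31:33],P6@[32:33]
pos 34 'b': at 1 (fail-walked)
pos 35 'a': at 8 (fail-walked)
pos 36 'c': at 0 (fail-walked)
pos 37 'e': at 12
pos 38 'b': at 13  → match P6@[37:38]
pos 39 'c': at 0 (fail-walked)
pos 40 'b': at 1
pos 41 'b': at 1 (fail-walked)
pos 42 'b': at 1 (fail-walked)
pos 43 'd': at 11  → match P5@[42:43]
pos 44 'e': at 12 (fail-walked)
pos 45 'b': at 13  → match P6@[44:45]
pos 46 'b': at 1 (fail-walked)
pos 47 'd': at 11  → match P5@[46:47]
pos 48 'a': at 7 (fail-walked)  → match P2@[47:48]
pos 49 'e': at 9 (fail-walked)  → match P3@[48:49]
pos 50 'e': at 12 (fail-walked)
pos 51 'a': at 8 (fail-walked)
pos 52 'e': at 9  → match P3@[51:52]
pos 53 'a': at 8 (fail-walked)
pos 54 'e': at 9  → match P3@[53:54]
pos 55 'e': at 12 (fail-walked)

Matches: [[2,0],[2,6],[4,4],[7,3],[11,5],[13,2],[15,5],[16,2],[17,4],[21,6],[23,0],[23,6],[28,5],[33,0],[33,6],[38,6],[43,5],[45,6],[47,5],[48,2],[49,3],[52,3],[54,3]]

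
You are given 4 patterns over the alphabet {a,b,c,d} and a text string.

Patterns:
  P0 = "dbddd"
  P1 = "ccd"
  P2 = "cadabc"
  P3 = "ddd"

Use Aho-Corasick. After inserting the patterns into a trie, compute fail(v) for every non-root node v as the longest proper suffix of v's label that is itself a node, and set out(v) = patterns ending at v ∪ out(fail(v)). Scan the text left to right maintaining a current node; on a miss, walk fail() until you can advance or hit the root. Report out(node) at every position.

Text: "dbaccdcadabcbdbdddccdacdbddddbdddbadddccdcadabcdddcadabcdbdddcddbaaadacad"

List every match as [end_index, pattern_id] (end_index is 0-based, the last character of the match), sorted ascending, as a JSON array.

Build automaton:
Trie nodes:
  0='ε' goto c→6 d→1
  1='d' goto b→2 d→14
  2='db' goto d→3
  3='dbd' goto d→4
  4='dbdd' goto d→5
  5='dbddd' goto ·  [P0 ends]
  6='c' goto a→9 c→7
  7='cc' goto d→8
  8='ccd' goto ·  [P1 ends]
  9='ca' goto d→10
  10='cad' goto a→11
  11='cada' goto b→12
  12='cadab' goto c→13
  13='cadabc' goto ·  [P2 ends]
  14='dd' goto d→15
  15='ddd' goto ·  [P3 ends]

Failure links (BFS by depth):
  n1('d'): parent n0 fail=0; on 'd' 0 → fail=0;  out ∅∪∅=∅
  n6('c'): parent n0 fail=0; on 'c' 0 → fail=0;  out ∅∪∅=∅
  n2('db'): parent n1 fail=0; on 'b' 0 → fail=0;  out ∅∪∅=∅
  n7('cc'): parent n6 fail=0; on 'c' 0 → fail=6;  out ∅∪∅=∅
  n9('ca'): parent n6 fail=0; on 'a' 0 → fail=0;  out ∅∪∅=∅
  n14('dd'): parent n1 fail=0; on 'd' 0 → fail=1;  out ∅∪∅=∅
  n3('dbd'): parent n2 fail=0; on 'd' 0 → fail=1;  out ∅∪∅=∅
  n8('ccd'): parent n7 fail=6; on 'd' 6→0 → fail=1;  out {1}∪∅={1}
  n10('cad'): parent n9 fail=0; on 'd' 0 → fail=1;  out ∅∪∅=∅
  n15('ddd'): parent n14 fail=1; on 'd' 1 → fail=14;  out {3}∪∅={3}
  n4('dbdd'): parent n3 fail=1; on 'd' 1 → fail=14;  out ∅∪∅=∅
  n11('cada'): parent n10 fail=1; on 'a' 1→0 → fail=0;  out ∅∪∅=∅
  n5('dbddd'): parent n4 fail=14; on 'd' 14 → fail=15;  out {0}∪{3}={0,3}
  n12('cadab'): parent n11 fail=0; on 'b' 0 → fail=0;  out ∅∪∅=∅
  n13('cadabc'): parent n12 fail=0; on 'c' 0 → fail=6;  out {2}∪∅={2}

Text stream:
pos 0 'd': at 1
pos 1 'b': at 2
pos 2 'a': at 0 (via fail)
pos 3 'c': at 6
pos 4 'c': at 7
pos 5 'd': at 8  ** P1@[3:5]
pos 6 'c': at 6 (via fail)
pos 7 'a': at 9
pos 8 'd': at 10
pos 9 'a': at 11
pos 10 'b': at 12
pos 11 'c': at 13  ** P2@[6:11]
pos 12 'b': at 0 (via fail)
pos 13 'd': at 1
pos 14 'b': at 2
pos 15 'd': at 3
pos 16 'd': at 4
pos 17 'd': at 5  ** P0@[13:17],P3@[15:17]
pos 18 'c': at 6 (via fail)
pos 19 'c': at 7
pos 20 'd': at 8  ** P1@[18:20]
pos 21 'a': at 0 (via fail)
pos 22 'c': at 6
pos 23 'd': at 1 (via fail)
pos 24 'b': at 2
pos 25 'd': at 3
pos 26 'd': at 4
pos 27 'd': at 5  ** P0@[23:27],P3@[25:27]
pos 28 'd': at 15 (via fail)  ** P3@[26:28]
pos 29 'b': at 2 (via fail)
pos 30 'd': at 3
pos 31 'd': at 4
pos 32 'd': at 5  ** P0@[28:32],P3@[30:32]
pos 33 'b': at 2 (via fail)
pos 34 'a': at 0 (via fail)
pos 35 'd': at 1
pos 36 'd': at 14
pos 37 'd': at 15  ** P3@[35:37]
pos 38 'c': at 6 (via fail)
pos 39 'c': at 7
pos 40 'd': at 8  ** P1@[38:40]
pos 41 'c': at 6 (via fail)
pos 42 'a': at 9
pos 43 'd': at 10
pos 44 'a': at 11
pos 45 'b': at 12
pos 46 'c': at 13  ** P2@[41:46]
pos 47 'd': at 1 (via fail)
pos 48 'd': at 14
pos 49 'd': at 15  ** P3@[47:49]
pos 50 'c': at 6 (via fail)
pos 51 'a': at 9
pos 52 'd': at 10
pos 53 'a': at 11
pos 54 'b': at 12
pos 55 'c': at 13  ** P2@[50:55]
pos 56 'd': at 1 (via fail)
pos 57 'b': at 2
pos 58 'd': at 3
pos 59 'd': at 4
pos 60 'd': at 5  ** P0@[56:60],P3@[58:60]
pos 61 'c': at 6 (via fail)
pos 62 'd': at 1 (via fail)
pos 63 'd': at 14
pos 64 'b': at 2 (via fail)
pos 65 'a': at 0 (via fail)
pos 66 'a': at 0
pos 67 'a': at 0
pos 68 'd': at 1
pos 69 'a': at 0 (via fail)
pos 70 'c': at 6
pos 71 'a': at 9
pos 72 'd': at 10

Matches: [[5,1],[11,2],[17,0],[17,3],[20,1],[27,0],[27,3],[28,3],[32,0],[32,3],[37,3],[40,1],[46,2],[49,3],[55,2],[60,0],[60,3]]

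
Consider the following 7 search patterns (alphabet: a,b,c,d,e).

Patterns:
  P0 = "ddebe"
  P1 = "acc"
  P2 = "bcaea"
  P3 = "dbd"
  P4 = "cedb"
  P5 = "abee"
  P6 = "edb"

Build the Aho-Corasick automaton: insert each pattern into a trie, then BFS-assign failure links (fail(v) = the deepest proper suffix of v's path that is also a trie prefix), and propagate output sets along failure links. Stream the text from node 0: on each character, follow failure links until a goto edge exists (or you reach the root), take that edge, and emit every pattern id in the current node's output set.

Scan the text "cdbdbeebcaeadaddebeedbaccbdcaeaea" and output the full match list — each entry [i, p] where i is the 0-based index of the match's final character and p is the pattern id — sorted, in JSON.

Construct AC machine:
Trie (insert patterns):
  n0 'ε': a→6 b→9 c→16 d→1 e→23
  n1 'd': b→14 d→2
  n2 'dd': e→3
  n3 'dde': b→4
  n4 'ddeb': e→5
  n5 'ddebe': ·  ←P0
  n6 'a': b→20 c→7
  n7 'ac': c→8
  n8 'acc': ·  ←P1
  n9 'b': c→10
  n10 'bc': a→11
  n11 'bca': e→12
  n12 'bcae': a→13
  n13 'bcaea': ·  ←P2
  n14 'db': d→15
  n15 'dbd': ·  ←P3
  n16 'c': e→17
  n17 'ce': d→18
  n18 'ced': b→19
  n19 'cedb': ·  ←P4
  n20 'ab': e→21
  n21 'abe': e→22
  n22 'abee': ·  ←P5
  n23 'e': d→24
  n24 'ed': b→25
  n25 'edb': ·  ←P6

Failure links (BFS by depth):
  n1('d'): parent n0 fail=0; on 'd' 0 → fail=0;  out ∅∪∅=∅
  n6('a'): parent n0 fail=0; on 'a' 0 → fail=0;  out ∅∪∅=∅
  n9('b'): parent n0 fail=0; on 'b' 0 → fail=0;  out ∅∪∅=∅
  n16('c'): parent n0 fail=0; on 'c' 0 → fail=0;  out ∅∪∅=∅
  n23('e'): parent n0 fail=0; on 'e' 0 → fail=0;  out ∅∪∅=∅
  n2('dd'): parent n1 fail=0; on 'd' 0 → fail=1;  out ∅∪∅=∅
  n7('ac'): parent n6 fail=0; on 'c' 0 → fail=16;  out ∅∪∅=∅
  n10('bc'): parent n9 fail=0; on 'c' 0 → fail=16;  out ∅∪∅=∅
  n14('db'): parent n1 fail=0; on 'b' 0 → fail=9;  out ∅∪∅=∅
  n17('ce'): parent n16 fail=0; on 'e' 0 → fail=23;  out ∅∪∅=∅
  n20('ab'): parent n6 fail=0; on 'b' 0 → fail=9;  out ∅∪∅=∅
  n24('ed'): parent n23 fail=0; on 'd' 0 → fail=1;  out ∅∪∅=∅
  n3('dde'): parent n2 fail=1; on 'e' 1→0 → fail=23;  out ∅∪∅=∅
  n8('acc'): parent n7 fail=16; on 'c' 16→0 → fail=16;  out {1}∪∅={1}
  n11('bca'): parent n10 fail=16; on 'a' 16→0 → fail=6;  out ∅∪∅=∅
  n15('dbd'): parent n14 fail=9; on 'd' 9→0 → fail=1;  out {3}∪∅={3}
  n18('ced'): parent n17 fail=23; on 'd' 23 → fail=24;  out ∅∪∅=∅
  n21('abe'): parent n20 fail=9; on 'e' 9→0 → fail=23;  out ∅∪∅=∅
  n25('edb'): parent n24 fail=1; on 'b' 1 → fail=14;  out {6}∪∅={6}
  n4('ddeb'): parent n3 fail=23; on 'b' 23→0 → fail=9;  out ∅∪∅=∅
  n12('bcae'): parent n11 fail=6; on 'e' 6→0 → fail=23;  out ∅∪∅=∅
  n19('cedb'): parent n18 fail=24; on 'b' 24 → fail=25;  out {4}∪{6}={4,6}
  n22('abee'): parent n21 fail=23; on 'e' 23→0 → fail=23;  out {5}∪∅={5}
  n5('ddebe'): parent n4 fail=9; on 'e' 9→0 → fail=23;  out {0}∪∅={0}
  n13('bcaea'): parent n12 fail=23; on 'a' 23→0 → fail=6;  out {2}∪∅={2}

Text stream:
[0] read 'c'  n0⇒n16
[1] read 'd'  n16⇒n1 ·f
[2] read 'b'  n1⇒n14
[3] read 'd'  n14⇒n15  ** P3@[1:3]
[4] read 'b'  n15⇒n14 ·f
[5] read 'e'  n14⇒n23 ·f
[6] read 'e'  n23⇒n23 ·f
[7] read 'b'  n23⇒n9 ·f
[8] read 'c'  n9⇒n10
[9] read 'a'  n10⇒n11
[10] read 'e'  n11⇒n12
[11] read 'a'  n12⇒n13  ** P2@[7:11]
[12] read 'd'  n13⇒n1 ·f
[13] read 'a'  n1⇒n6 ·f
[14] read 'd'  n6⇒n1 ·f
[15] read 'd'  n1⇒n2
[16] read 'e'  n2⇒n3
[17] read 'b'  n3⇒n4
[18] read 'e'  n4⇒n5  ** P0@[14:18]
[19] read 'e'  n5⇒n23 ·f
[20] read 'd'  n23⇒n24
[21] read 'b'  n24⇒n25  ** P6@[19:21]
[22] read 'a'  n25⇒n6 ·f
[23] read 'c'  n6⇒n7
[24] read 'c'  n7⇒n8  ** P1@[22:24]
[25] read 'b'  n8⇒n9 ·f
[26] read 'd'  n9⇒n1 ·f
[27] read 'c'  n1⇒n16 ·f
[28] read 'a'  n16⇒n6 ·f
[29] read 'e'  n6⇒n23 ·f
[30] read 'a'  n23⇒n6 ·f
[31] read 'e'  n6⇒n23 ·f
[32] read 'a'  n23⇒n6 ·f

Result: [[3,3],[11,2],[18,0],[21,6],[24,1]]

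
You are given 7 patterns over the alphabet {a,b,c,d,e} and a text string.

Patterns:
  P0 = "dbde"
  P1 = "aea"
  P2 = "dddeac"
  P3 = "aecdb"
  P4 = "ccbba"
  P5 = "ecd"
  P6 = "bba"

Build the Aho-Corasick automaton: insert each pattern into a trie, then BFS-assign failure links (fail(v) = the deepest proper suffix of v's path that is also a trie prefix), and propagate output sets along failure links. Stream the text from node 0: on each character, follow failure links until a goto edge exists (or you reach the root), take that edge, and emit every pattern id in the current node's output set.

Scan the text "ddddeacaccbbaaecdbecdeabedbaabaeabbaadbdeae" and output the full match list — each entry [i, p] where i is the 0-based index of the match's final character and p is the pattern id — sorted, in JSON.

Build automaton:
Trie (insert patterns):
  0='ε' goto a→5 b→24 c→16 d→1 e→21
  1='d' goto b→2 d→8
  2='db' goto d→3
  3='dbd' goto e→4
  4='dbde' goto ·  ←P0
  5='a' goto e→6
  6='ae' goto a→7 c→13
  7='aea' goto ·  ←P1
  8='dd' goto d→9
  9='ddd' goto e→10
  10='ddde' goto a→11
  11='dddea' goto c→12
  12='dddeac' goto ·  ←P2
  13='aec' goto d→14
  14='aecd' goto b→15
  15='aecdb' goto ·  ←P3
  16='c' goto c→17
  17='cc' goto b→18
  18='ccb' goto b→19
  19='ccbb' goto a→20
  20='ccbba' goto ·  ←P4
  21='e' goto c→22
  22='ec' goto d→23
  23='ecd' goto ·  ←P5
  24='b' goto b→25
  25='bb' goto a→26
  26='bba' goto ·  ←P6

Failure links (BFS by depth):
  n1('d'): parent n0 fail=0; on 'd' 0 → fail=0;  out ∅∪∅=∅
  n5('a'): parent n0 fail=0; on 'a' 0 → fail=0;  out ∅∪∅=∅
  n16('c'): parent n0 fail=0; on 'c' 0 → fail=0;  out ∅∪∅=∅
  n21('e'): parent n0 fail=0; on 'e' 0 → fail=0;  out ∅∪∅=∅
  n24('b'): parent n0 fail=0; on 'b' 0 → fail=0;  out ∅∪∅=∅
  n2('db'): parent n1 fail=0; on 'b' 0 → fail=24;  out ∅∪∅=∅
  n6('ae'): parent n5 fail=0; on 'e' 0 → fail=21;  out ∅∪∅=∅
  n8('dd'): parent n1 fail=0; on 'd' 0 → fail=1;  out ∅∪∅=∅
  n17('cc'): parent n16 fail=0; on 'c' 0 → fail=16;  out ∅∪∅=∅
  n22('ec'): parent n21 fail=0; on 'c' 0 → fail=16;  out ∅∪∅=∅
  n25('bb'): parent n24 fail=0; on 'b' 0 → fail=24;  out ∅∪∅=∅
  n3('dbd'): parent n2 fail=24; on 'd' 24→0 → fail=1;  out ∅∪∅=∅
  n7('aea'): parent n6 fail=21; on 'a' 21→0 → fail=5;  out {1}∪∅={1}
  n9('ddd'): parent n8 fail=1; on 'd' 1 → fail=8;  out ∅∪∅=∅
  n13('aec'): parent n6 fail=21; on 'c' 21 → fail=22;  out ∅∪∅=∅
  n18('ccb'): parent n17 fail=16; on 'b' 16→0 → fail=24;  out ∅∪∅=∅
  n23('ecd'): parent n22 fail=16; on 'd' 16→0 → fail=1;  out {5}∪∅={5}
  n26('bba'): parent n25 fail=24; on 'a' 24→0 → fail=5;  out {6}∪∅={6}
  n4('dbde'): parent n3 fail=1; on 'e' 1→0 → fail=21;  out {0}∪∅={0}
  n10('ddde'): parent n9 fail=8; on 'e' 8→1→0 → fail=21;  out ∅∪∅=∅
  n14('aecd'): parent n13 fail=22; on 'd' 22 → fail=23;  out ∅∪{5}={5}
  n19('ccbb'): parent n18 fail=24; on 'b' 24 → fail=25;  out ∅∪∅=∅
  n11('dddea'): parent n10 fail=21; on 'a' 21→0 → fail=5;  out ∅∪∅=∅
  n15('aecdb'): parent n14 fail=23; on 'b' 23→1 → fail=2;  out {3}∪∅={3}
  n20('ccbba'): parent n19 fail=25; on 'a' 25 → fail=26;  out {4}∪{6}={4,6}
  n12('dddeac'): parent n11 fail=5; on 'c' 5→0 → fail=16;  out {2}∪∅={2}

Scan:
[0] read 'd'  n0⇒n1
[1] read 'd'  n1⇒n8
[2] read 'd'  n8⇒n9
[3] read 'd'  n9⇒n9 (via fail)
[4] read 'e'  n9⇒n10
[5] read 'a'  n10⇒n11
[6] read 'c'  n11⇒n12  ** P2@[1:6]
[7] read 'a'  n12⇒n5 (via fail)
[8] read 'c'  n5⇒n16 (via fail)
[9] read 'c'  n16⇒n17
[10] read 'b'  n17⇒n18
[11] read 'b'  n18⇒n19
[12] read 'a'  n19⇒n20  ** P4@[8:12],P6@[10:12]
[13] read 'a'  n20⇒n5 (via fail)
[14] read 'e'  n5⇒n6
[15] read 'c'  n6⇒n13
[16] read 'd'  n13⇒n14  ** P5@[14:16]
[17] read 'b'  n14⇒n15  ** P3@[13:17]
[18] read 'e'  n15⇒n21 (via fail)
[19] read 'c'  n21⇒n22
[20] read 'd'  n22⇒n23  ** P5@[18:20]
[21] read 'e'  n23⇒n21 (via fail)
[22] read 'a'  n21⇒n5 (via fail)
[23] read 'b'  n5⇒n24 (via fail)
[24] read 'e'  n24⇒n21 (via fail)
[25] read 'd'  n21⇒n1 (via fail)
[26] read 'b'  n1⇒n2
[27] read 'a'  n2⇒n5 (via fail)
[28] read 'a'  n5⇒n5 (via fail)
[29] read 'b'  n5⇒n24 (via fail)
[30] read 'a'  n24⇒n5 (via fail)
[31] read 'e'  n5⇒n6
[32] read 'a'  n6⇒n7  ** P1@[30:32]
[33] read 'b'  n7⇒n24 (via fail)
[34] read 'b'  n24⇒n25
[35] read 'a'  n25⇒n26  ** P6@[33:35]
[36] read 'a'  n26⇒n5 (via fail)
[37] read 'd'  n5⇒n1 (via fail)
[38] read 'b'  n1⇒n2
[39] read 'd'  n2⇒n3
[40] read 'e'  n3⇒n4  ** P0@[37:40]
[41] read 'a'  n4⇒n5 (via fail)
[42] read 'e'  n5⇒n6

All matches (sorted): [[6,2],[12,4],[12,6],[16,5],[17,3],[20,5],[32,1],[35,6],[40,0]]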